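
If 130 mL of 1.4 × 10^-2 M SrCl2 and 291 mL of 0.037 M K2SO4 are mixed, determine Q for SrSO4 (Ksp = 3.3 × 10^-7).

Total volume = 130 + 291 = 421 mL.
[Sr^2+] = 1.4 x 10^-2 × (130/421) = 4.32 x 10^-3 M
[SO4^2-] = 3.7 x 10^-2 × (291/421) = 2.56 x 10^-2 M
SrSO4(s) ⇌ Sr^2+ + SO4^2-, so Q = [Sr^2+][SO4^2-]
Q = (4.32 × 10^-3)(2.56 × 10^-2) = 1.1 x 10^-4
Q > Ksp, so SrSO4 will precipitate.

Q ≈ 1.1 × 10^-4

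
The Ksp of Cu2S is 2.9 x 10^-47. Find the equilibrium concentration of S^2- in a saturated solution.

[S^2-] = 1.9 x 10^-16 M

Cu2S(s) ⇌ 2 Cu^+(aq) + S^2-(aq)
Ksp = [Cu^+]^2[S^2-]
Let s = molar solubility. Then [Cu^+] = 2s and [S^2-] = s.
So Ksp = (2s)^2 × s = 4s^3
Solving, s = (2.9 x 10^-47/4)^(1/3) = 1.94 × 10^-16 M
[S^2-] = s = 1.9 × 10^-16 M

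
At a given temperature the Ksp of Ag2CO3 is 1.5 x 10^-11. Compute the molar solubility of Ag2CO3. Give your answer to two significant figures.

Ag2CO3(s) ⇌ 2 Ag^+(aq) + CO3^2-(aq)
Ksp = [Ag^+]^2[CO3^2-]
With molar solubility s: [Ag^+] = 2s, [CO3^2-] = s.
Ksp = (2s)^2s = 4s^3
s = (1.5 x 10^-11 / 4)^(1/3) = 1.6 x 10^-4 M

s = 1.6e-4 M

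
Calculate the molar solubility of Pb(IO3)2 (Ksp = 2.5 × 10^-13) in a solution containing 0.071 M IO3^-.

5.0e-11 M

Pb(IO3)2(s) ⇌ Pb^2+ + 2 IO3^-
Ksp = [Pb^2+][IO3^-]^2
Let s = moles of Pb(IO3)2 that dissolve per litre. [Pb^2+] = s, [IO3^-] = 0.071 + 2s ≈ 0.071 (Ksp is small, so little additional dissolves).
Ksp ≈ s × (0.071)^2
s = 5.0 × 10^-11 M
Check: 2s = 9.9 × 10^-11 ≪ 0.071, so the approximation is valid.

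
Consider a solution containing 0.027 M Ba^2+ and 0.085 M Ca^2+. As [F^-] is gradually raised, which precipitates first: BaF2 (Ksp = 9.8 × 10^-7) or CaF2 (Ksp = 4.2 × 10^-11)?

Precipitation of each salt starts when its ion product equals its Ksp.
For BaF2: 9.8 × 10^-7 = 0.027 × [F^-]^2  ⇒  [F^-] = 6.0 × 10^-3 M.
For CaF2: 4.2 × 10^-11 = 0.085 × [F^-]^2  ⇒  [F^-] = 2.2 × 10^-5 M.
The salt with the lower threshold [F^-] precipitates first: CaF2.

CaF2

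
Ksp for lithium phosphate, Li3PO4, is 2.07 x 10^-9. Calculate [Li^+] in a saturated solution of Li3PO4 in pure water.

[Li^+] ≈ 8.88 x 10^-3 M

Li3PO4(s) ⇌ 3 Li^+(aq) + PO4^3-(aq)
Ksp = [Li^+]^3[PO4^3-]
If s mol/L of Li3PO4 dissolves, [Li^+] = 3s and [PO4^3-] = s.
So Ksp = (3s)^3 × s = 27s^4
Solving, s = (2.07 x 10^-9/27)^(1/4) = 2.959 x 10^-3 M
[Li^+] = 3s = 8.88 × 10^-3 M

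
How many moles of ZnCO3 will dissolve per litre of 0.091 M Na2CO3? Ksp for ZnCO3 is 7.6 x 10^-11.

s = 8.4e-10 M

ZnCO3(s) ⇌ Zn^2+(aq) + CO3^2-(aq)
Ksp = [Zn^2+][CO3^2-]
If s mol/L dissolves here, [Zn^2+] = s, [CO3^2-] = 0.091 + s ≈ 0.091 (common-ion effect: CO3^2- is already 0.091 M).
Ksp ≈ s × 0.091
s = 8.4 × 10^-10 M
Check: s = 8.4 x 10^-10 ≪ 0.091, so the approximation is valid.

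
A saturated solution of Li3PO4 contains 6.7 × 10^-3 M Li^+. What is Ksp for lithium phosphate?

Ksp = 6.7e-10

Li3PO4(s) <=> 3 Li^+(aq) + PO4^3-(aq)
Stoichiometry gives [PO4^3-] = (1/3)[Li^+] = 2.23 × 10^-3 M.
Ksp = [Li^+]^3[PO4^3-]
Ksp = (6.7 x 10^-3)^3 × 2.23 × 10^-3 = 6.7 x 10^-10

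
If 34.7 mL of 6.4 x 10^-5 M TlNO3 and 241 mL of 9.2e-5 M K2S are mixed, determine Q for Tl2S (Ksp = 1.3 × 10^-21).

Q = 5.2e-15

Total volume = 34.7 + 241 = 275.7 mL.
[Tl^+] = 6.4 x 10^-5 × (34.7/275.7) = 8.06 × 10^-6 M
[S^2-] = 9.2 x 10^-5 × (241/275.7) = 8.04 × 10^-5 M
Tl2S(s) ⇌ 2 Tl^+(aq) + S^2-(aq), so Q = [Tl^+]^2[S^2-]
Q = (8.06 × 10^-6)^2(8.04 × 10^-5) = 5.2 × 10^-15
Q > Ksp, so Tl2S will precipitate.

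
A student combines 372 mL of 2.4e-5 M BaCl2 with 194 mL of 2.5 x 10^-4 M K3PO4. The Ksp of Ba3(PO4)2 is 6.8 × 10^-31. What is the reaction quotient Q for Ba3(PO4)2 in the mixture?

Q ≈ 2.9 × 10^-23

Total volume = 372 + 194 = 566 mL.
[Ba^2+] = 2.4 x 10^-5 × (372/566) = 1.58 x 10^-5 M
[PO4^3-] = 2.5 × 10^-4 × (194/566) = 8.57 × 10^-5 M
Ba3(PO4)2(s) ⇌ 3 Ba^2+(aq) + 2 PO4^3-(aq), so Q = [Ba^2+]^3[PO4^3-]^2
Q = (1.58 × 10^-5)^3(8.57 × 10^-5)^2 = 2.9 × 10^-23
Q > Ksp, so Ba3(PO4)2 will precipitate.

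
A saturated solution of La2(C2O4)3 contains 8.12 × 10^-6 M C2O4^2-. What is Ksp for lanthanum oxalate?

Ksp ≈ 1.57 × 10^-26

La2(C2O4)3(s) ⇌ 2 La^3+(aq) + 3 C2O4^2-(aq)
Stoichiometry gives [La^3+] = (2/3)[C2O4^2-] = 5.413 x 10^-6 M.
Ksp = [La^3+]^2[C2O4^2-]^3
Ksp = (5.413 x 10^-6)^2 × (8.12 × 10^-6)^3 = 1.57 × 10^-26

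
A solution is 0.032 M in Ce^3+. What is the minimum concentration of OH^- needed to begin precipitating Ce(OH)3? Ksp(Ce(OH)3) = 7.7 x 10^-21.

6.2 × 10^-7 M

Ce(OH)3(s) ⇌ Ce^3+(aq) + 3 OH^-(aq)
Ksp = [Ce^3+][OH^-]^3
Precipitation begins when Q = Ksp. With [Ce^3+] = 0.032 M:
7.7 x 10^-21 = (0.032) × [OH^-]^3
[OH^-] = (7.7 x 10^-21 / 3.2 x 10^-2)^(1/3) = 6.2 x 10^-7 M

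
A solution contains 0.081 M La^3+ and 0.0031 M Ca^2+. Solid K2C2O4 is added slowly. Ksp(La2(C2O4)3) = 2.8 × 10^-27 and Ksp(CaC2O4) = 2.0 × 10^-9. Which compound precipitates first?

La2(C2O4)3

Precipitation of each salt starts when its ion product equals its Ksp.
For La2(C2O4)3: 2.8 × 10^-27 = (0.081)^2 × [C2O4^2-]^3  ⇒  [C2O4^2-] = 7.5 x 10^-9 M.
For CaC2O4: 2.0 × 10^-9 = 0.0031 × [C2O4^2-]  ⇒  [C2O4^2-] = 6.5 × 10^-7 M.
The salt with the lower threshold [C2O4^2-] precipitates first: La2(C2O4)3.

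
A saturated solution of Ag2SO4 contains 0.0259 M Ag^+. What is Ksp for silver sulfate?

Ag2SO4(s) ⇌ 2 Ag^+(aq) + SO4^2-(aq)
Stoichiometry gives [SO4^2-] = (1/2)[Ag^+] = 1.295 x 10^-2 M.
Ksp = [Ag^+]^2[SO4^2-]
Ksp = (2.59 × 10^-2)^2 × 1.295 × 10^-2 = 8.69 × 10^-6

8.69 x 10^-6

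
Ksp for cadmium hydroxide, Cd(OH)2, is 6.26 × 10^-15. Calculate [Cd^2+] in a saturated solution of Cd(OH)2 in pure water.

Cd(OH)2(s) <=> Cd^2+ + 2 OH^-
Ksp = [Cd^2+][OH^-]^2
For each mole of Cd(OH)2 that dissolves: [Cd^2+] = s, [OH^-] = 2s.
Ksp = s(2s)^2 = 4s^3
s = (6.26 × 10^-15 / 4)^(1/3) = 1.161 × 10^-5 M
[Cd^2+] = s = 1.16 × 10^-5 M

1.16 × 10^-5 M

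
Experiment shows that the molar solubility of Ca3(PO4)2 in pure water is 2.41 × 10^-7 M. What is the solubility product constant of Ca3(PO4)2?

Ksp ≈ 8.78 × 10^-32

Ca3(PO4)2(s) ⇌ 3 Ca^2+(aq) + 2 PO4^3-(aq)
With molar solubility s: [Ca^2+] = 3s, [PO4^3-] = 2s.
Ksp = [Ca^2+]^3[PO4^3-]^2
Ksp = (3s)^3(2s)^2 = 108s^5
With s = 2.41 × 10^-7: Ksp = 8.78 x 10^-32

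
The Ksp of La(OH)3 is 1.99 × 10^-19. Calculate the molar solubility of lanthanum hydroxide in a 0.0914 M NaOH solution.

La(OH)3(s) <=> La^3+ + 3 OH^-
Ksp = [La^3+][OH^-]^3
If s mol/L dissolves here, [La^3+] = s, [OH^-] = 0.0914 + 3s ≈ 0.0914 (since OH^- from NaOH dominates).
Ksp ≈ s × (0.0914)^3
s = 2.61 × 10^-16 M
Check: 3s = 7.8 × 10^-16 ≪ 0.0914, so the approximation is valid.

s ≈ 2.61 × 10^-16 M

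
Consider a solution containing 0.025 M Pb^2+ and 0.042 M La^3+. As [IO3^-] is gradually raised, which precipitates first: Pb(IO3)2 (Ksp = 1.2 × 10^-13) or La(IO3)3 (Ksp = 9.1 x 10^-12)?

Pb(IO3)2

Precipitation of each salt starts when its ion product equals its Ksp.
For Pb(IO3)2: 1.2 × 10^-13 = 0.025 × [IO3^-]^2  ⇒  [IO3^-] = 2.2 × 10^-6 M.
For La(IO3)3: 9.1 x 10^-12 = 0.042 × [IO3^-]^3  ⇒  [IO3^-] = 6.0 x 10^-4 M.
The salt with the lower threshold [IO3^-] precipitates first: Pb(IO3)2.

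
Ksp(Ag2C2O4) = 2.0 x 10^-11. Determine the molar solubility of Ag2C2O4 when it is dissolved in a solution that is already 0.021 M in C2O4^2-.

s = 1.5 x 10^-5 M

Ag2C2O4(s) ⇌ 2 Ag^+(aq) + C2O4^2-(aq)
Ksp = [Ag^+]^2[C2O4^2-]
Let s be the molar solubility in this solution. [Ag^+] = 2s, [C2O4^2-] = 0.021 + s ≈ 0.021 (Ksp is small, so little additional dissolves).
Ksp ≈ (2s)^2 × 0.021
s = 1.5 × 10^-5 M
Check: s = 1.5 × 10^-5 ≪ 0.021, so the approximation is valid.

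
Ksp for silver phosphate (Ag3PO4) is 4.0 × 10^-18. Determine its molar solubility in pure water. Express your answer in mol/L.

s ≈ 2.0 x 10^-5 M

Ag3PO4(s) ⇌ 3 Ag^+(aq) + PO4^3-(aq)
Ksp = [Ag^+]^3[PO4^3-]
Let s = molar solubility. Then [Ag^+] = 3s and [PO4^3-] = s.
Ksp = (3s)^3s = 27s^4
s^4 = 4.0 × 10^-18 / 27, so s = 2.0 × 10^-5 M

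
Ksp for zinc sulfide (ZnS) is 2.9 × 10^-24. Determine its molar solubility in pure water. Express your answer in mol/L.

ZnS(s) <=> Zn^2+(aq) + S^2-(aq)
Ksp = [Zn^2+][S^2-]
If s mol/L of ZnS dissolves, [Zn^2+] = s and [S^2-] = s.
Ksp = s × s = s^2
s = (2.9 × 10^-24)^(1/2) = 1.7 x 10^-12 M

1.7e-12 M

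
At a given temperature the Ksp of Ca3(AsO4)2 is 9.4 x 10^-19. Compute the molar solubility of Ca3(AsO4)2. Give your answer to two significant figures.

Ca3(AsO4)2(s) <=> 3 Ca^2+ + 2 AsO4^3-
Ksp = [Ca^2+]^3[AsO4^3-]^2
If s mol/L of Ca3(AsO4)2 dissolves, [Ca^2+] = 3s and [AsO4^3-] = 2s.
Substituting: Ksp = (3s)^3(2s)^2 = 108s^5
Solving, s = (9.4 x 10^-19/108)^(1/5) = 9.7 × 10^-5 M

s = 9.7 × 10^-5 M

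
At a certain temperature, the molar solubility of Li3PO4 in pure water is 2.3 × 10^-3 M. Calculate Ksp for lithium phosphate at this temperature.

Li3PO4(s) ⇌ 3 Li^+ + PO4^3-
For each mole of Li3PO4 that dissolves: [Li^+] = 3s, [PO4^3-] = s.
Ksp = [Li^+]^3[PO4^3-]
Substituting: Ksp = (3s)^3s = 27s^4
Ksp = 27 × (2.3 × 10^-3)^4 = 7.6 × 10^-10

Ksp ≈ 7.6 x 10^-10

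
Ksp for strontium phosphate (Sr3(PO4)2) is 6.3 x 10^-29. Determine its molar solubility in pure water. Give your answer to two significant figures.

Sr3(PO4)2(s) ⇌ 3 Sr^2+ + 2 PO4^3-
Ksp = [Sr^2+]^3[PO4^3-]^2
For each mole of Sr3(PO4)2 that dissolves: [Sr^2+] = 3s, [PO4^3-] = 2s.
So Ksp = (3s)^3 × (2s)^2 = 108s^5
s = (6.3 x 10^-29 / 108)^(1/5) = 9.0 × 10^-7 M

9.0e-7 M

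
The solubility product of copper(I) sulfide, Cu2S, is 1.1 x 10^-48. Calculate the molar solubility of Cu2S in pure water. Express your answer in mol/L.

Cu2S(s) ⇌ 2 Cu^+(aq) + S^2-(aq)
Ksp = [Cu^+]^2[S^2-]
Let s = molar solubility. Then [Cu^+] = 2s and [S^2-] = s.
Substituting: Ksp = (2s)^2s = 4s^3
Solving, s = (1.1 x 10^-48/4)^(1/3) = 6.5 × 10^-17 M

6.5 × 10^-17 M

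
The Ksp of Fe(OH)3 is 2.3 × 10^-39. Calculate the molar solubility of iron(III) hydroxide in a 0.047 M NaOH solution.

2.2e-35 M

Fe(OH)3(s) <=> Fe^3+ + 3 OH^-
Ksp = [Fe^3+][OH^-]^3
Let s be the molar solubility in this solution. [Fe^3+] = s, [OH^-] = 0.047 + 3s ≈ 0.047 (Ksp is small, so little additional dissolves).
Ksp ≈ s × (0.047)^3
s = 2.2 × 10^-35 M
Check: 3s = 6.6 × 10^-35 ≪ 0.047, so the approximation is valid.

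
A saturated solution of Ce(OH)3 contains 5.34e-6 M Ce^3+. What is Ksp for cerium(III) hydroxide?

Ksp ≈ 2.20 x 10^-20

Ce(OH)3(s) ⇌ Ce^3+(aq) + 3 OH^-(aq)
Stoichiometry gives [OH^-] = (3/1)[Ce^3+] = 1.602 × 10^-5 M.
Ksp = [Ce^3+][OH^-]^3
Ksp = 5.34 × 10^-6 × (1.602 × 10^-5)^3 = 2.20 × 10^-20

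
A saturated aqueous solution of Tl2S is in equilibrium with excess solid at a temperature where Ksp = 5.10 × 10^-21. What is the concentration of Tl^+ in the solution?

2.17e-7 M

Tl2S(s) ⇌ 2 Tl^+ + S^2-
Ksp = [Tl^+]^2[S^2-]
For each mole of Tl2S that dissolves: [Tl^+] = 2s, [S^2-] = s.
Substituting: Ksp = (2s)^2s = 4s^3
s^3 = 5.10 × 10^-21 / 4, so s = 1.084 x 10^-7 M
[Tl^+] = 2s = 2.17 x 10^-7 M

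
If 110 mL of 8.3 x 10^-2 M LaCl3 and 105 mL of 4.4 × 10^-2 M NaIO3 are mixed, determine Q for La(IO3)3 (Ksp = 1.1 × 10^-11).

Total volume = 110 + 105 = 215 mL.
[La^3+] = 8.3 x 10^-2 × (110/215) = 4.25 × 10^-2 M
[IO3^-] = 4.4 × 10^-2 × (105/215) = 2.15 × 10^-2 M
La(IO3)3(s) ⇌ La^3+ + 3 IO3^-, so Q = [La^3+][IO3^-]^3
Q = (4.25 × 10^-2)(2.15 × 10^-2)^3 = 4.2 x 10^-7
Q > Ksp, so La(IO3)3 will precipitate.

4.2 × 10^-7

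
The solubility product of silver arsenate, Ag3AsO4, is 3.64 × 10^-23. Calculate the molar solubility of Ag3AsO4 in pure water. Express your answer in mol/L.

s ≈ 1.08e-6 M

Ag3AsO4(s) <=> 3 Ag^+(aq) + AsO4^3-(aq)
Ksp = [Ag^+]^3[AsO4^3-]
For each mole of Ag3AsO4 that dissolves: [Ag^+] = 3s, [AsO4^3-] = s.
Substituting: Ksp = (3s)^3s = 27s^4
Solving, s = (3.64 × 10^-23/27)^(1/4) = 1.08 × 10^-6 M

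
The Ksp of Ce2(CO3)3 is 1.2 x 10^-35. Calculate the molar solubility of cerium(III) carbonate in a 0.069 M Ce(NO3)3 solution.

4.5 × 10^-12 M

Ce2(CO3)3(s) <=> 2 Ce^3+(aq) + 3 CO3^2-(aq)
Ksp = [Ce^3+]^2[CO3^2-]^3
Let s be the molar solubility in this solution. [Ce^3+] = 0.069 + 2s ≈ 0.069, [CO3^2-] = 3s (since Ce^3+ from Ce(NO3)3 dominates).
Ksp ≈ (0.069)^2 × (3s)^3
s = 4.5 × 10^-12 M
Check: 2s = 9.1 x 10^-12 ≪ 0.069, so the approximation is valid.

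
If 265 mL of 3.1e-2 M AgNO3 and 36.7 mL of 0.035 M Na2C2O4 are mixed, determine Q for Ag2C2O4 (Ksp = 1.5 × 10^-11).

3.2e-6

Total volume = 265 + 36.7 = 301.7 mL.
[Ag^+] = 3.1 × 10^-2 × (265/301.7) = 2.72 x 10^-2 M
[C2O4^2-] = 3.5 × 10^-2 × (36.7/301.7) = 4.26 x 10^-3 M
Ag2C2O4(s) ⇌ 2 Ag^+(aq) + C2O4^2-(aq), so Q = [Ag^+]^2[C2O4^2-]
Q = (2.72 × 10^-2)^2(4.26 × 10^-3) = 3.2 × 10^-6
Q > Ksp, so Ag2C2O4 will precipitate.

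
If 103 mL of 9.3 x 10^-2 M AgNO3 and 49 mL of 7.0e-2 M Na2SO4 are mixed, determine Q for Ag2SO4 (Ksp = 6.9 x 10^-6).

Total volume = 103 + 49 = 152 mL.
[Ag^+] = 9.3 x 10^-2 × (103/152) = 6.30 × 10^-2 M
[SO4^2-] = 7.0 × 10^-2 × (49/152) = 2.26 × 10^-2 M
Ag2SO4(s) <=> 2 Ag^+ + SO4^2-, so Q = [Ag^+]^2[SO4^2-]
Q = (6.30 x 10^-2)^2(2.26 x 10^-2) = 9.0 x 10^-5
Q > Ksp, so Ag2SO4 will precipitate.

9.0e-5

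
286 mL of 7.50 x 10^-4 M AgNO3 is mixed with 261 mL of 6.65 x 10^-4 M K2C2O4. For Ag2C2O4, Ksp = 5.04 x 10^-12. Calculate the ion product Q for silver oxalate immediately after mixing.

Total volume = 286 + 261 = 547 mL.
[Ag^+] = 7.50 x 10^-4 × (286/547) = 3.921 × 10^-4 M
[C2O4^2-] = 6.65 x 10^-4 × (261/547) = 3.173 × 10^-4 M
Ag2C2O4(s) <=> 2 Ag^+ + C2O4^2-, so Q = [Ag^+]^2[C2O4^2-]
Q = (3.921 x 10^-4)^2(3.173 x 10^-4) = 4.88 × 10^-11
Q > Ksp, so Ag2C2O4 will precipitate.

Q ≈ 4.88 x 10^-11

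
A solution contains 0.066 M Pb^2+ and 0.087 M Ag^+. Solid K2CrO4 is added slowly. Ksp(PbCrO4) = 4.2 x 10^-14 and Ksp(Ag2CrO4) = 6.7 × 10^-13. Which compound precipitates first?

PbCrO4

Precipitation of each salt starts when its ion product equals its Ksp.
For PbCrO4: 4.2 x 10^-14 = 0.066 × [CrO4^2-]  ⇒  [CrO4^2-] = 6.4 × 10^-13 M.
For Ag2CrO4: 6.7 × 10^-13 = (0.087)^2 × [CrO4^2-]  ⇒  [CrO4^2-] = 8.9 x 10^-11 M.
The salt with the lower threshold [CrO4^2-] precipitates first: PbCrO4.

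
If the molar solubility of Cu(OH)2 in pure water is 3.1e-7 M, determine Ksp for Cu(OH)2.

Cu(OH)2(s) ⇌ Cu^2+(aq) + 2 OH^-(aq)
With molar solubility s: [Cu^2+] = s, [OH^-] = 2s.
Ksp = [Cu^2+][OH^-]^2
Substituting: Ksp = s(2s)^2 = 4s^3
With s = 3.1 x 10^-7: Ksp = 1.2 x 10^-19

Ksp = 1.2 x 10^-19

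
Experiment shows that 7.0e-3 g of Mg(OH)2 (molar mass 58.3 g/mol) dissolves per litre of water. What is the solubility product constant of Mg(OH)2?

Molar solubility s = (7.0 × 10^-3 g/L) / (58.3 g/mol) = 1.20 × 10^-4 M.
Mg(OH)2(s) ⇌ Mg^2+ + 2 OH^-
If s mol/L of Mg(OH)2 dissolves, [Mg^2+] = s and [OH^-] = 2s.
Ksp = [Mg^2+][OH^-]^2
Ksp = s(2s)^2 = 4s^3
Ksp = 4 × (1.20 x 10^-4)^3 = 6.9 x 10^-12

Ksp = 6.9 × 10^-12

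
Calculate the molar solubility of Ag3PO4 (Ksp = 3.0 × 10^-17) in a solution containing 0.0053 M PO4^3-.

Ag3PO4(s) ⇌ 3 Ag^+(aq) + PO4^3-(aq)
Ksp = [Ag^+]^3[PO4^3-]
Let s = moles of Ag3PO4 that dissolve per litre. [Ag^+] = 3s, [PO4^3-] = 0.0053 + s ≈ 0.0053 (Ksp is small, so little additional dissolves).
Ksp ≈ (3s)^3 × 0.0053
s = 5.9 x 10^-6 M
Check: s = 5.9 × 10^-6 ≪ 0.0053, so the approximation is valid.

5.9 x 10^-6 M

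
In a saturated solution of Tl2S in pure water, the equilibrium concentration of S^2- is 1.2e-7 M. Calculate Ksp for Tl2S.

Tl2S(s) <=> 2 Tl^+ + S^2-
Stoichiometry gives [Tl^+] = (2/1)[S^2-] = 2.40 × 10^-7 M.
Ksp = [Tl^+]^2[S^2-]
Ksp = (2.40 × 10^-7)^2 × 1.2 × 10^-7 = 6.9 x 10^-21

Ksp ≈ 6.9 × 10^-21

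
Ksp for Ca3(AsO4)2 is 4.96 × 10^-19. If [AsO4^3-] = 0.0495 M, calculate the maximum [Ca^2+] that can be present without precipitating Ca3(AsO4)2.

[Ca^2+] ≈ 5.87 x 10^-6 M

Ca3(AsO4)2(s) ⇌ 3 Ca^2+ + 2 AsO4^3-
Ksp = [Ca^2+]^3[AsO4^3-]^2
Precipitation begins when Q = Ksp. With [AsO4^3-] = 0.0495 M:
4.96 × 10^-19 = (0.0495)^2 × [Ca^2+]^3
[Ca^2+] = (4.96 × 10^-19 / 2.450 x 10^-3)^(1/3) = 5.87 × 10^-6 M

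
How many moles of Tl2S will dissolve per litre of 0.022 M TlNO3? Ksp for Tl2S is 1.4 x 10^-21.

Tl2S(s) ⇌ 2 Tl^+(aq) + S^2-(aq)
Ksp = [Tl^+]^2[S^2-]
Let s = moles of Tl2S that dissolve per litre. [Tl^+] = 0.022 + 2s ≈ 0.022, [S^2-] = s (Ksp is small, so little additional dissolves).
Ksp ≈ (0.022)^2 × s
s = 2.9 x 10^-18 M
Check: 2s = 5.8 × 10^-18 ≪ 0.022, so the approximation is valid.

2.9e-18 M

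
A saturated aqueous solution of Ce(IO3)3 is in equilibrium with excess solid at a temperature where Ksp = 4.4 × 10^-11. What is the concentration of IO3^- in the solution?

Ce(IO3)3(s) ⇌ Ce^3+ + 3 IO3^-
Ksp = [Ce^3+][IO3^-]^3
If s mol/L of Ce(IO3)3 dissolves, [Ce^3+] = s and [IO3^-] = 3s.
So Ksp = s × (3s)^3 = 27s^4
s = (4.4 × 10^-11 / 27)^(1/4) = 1.13 × 10^-3 M
[IO3^-] = 3s = 3.4 × 10^-3 M

[IO3^-] = 3.4 x 10^-3 M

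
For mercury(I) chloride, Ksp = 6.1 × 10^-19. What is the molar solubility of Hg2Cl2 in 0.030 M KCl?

Hg2Cl2(s) ⇌ Hg2^2+(aq) + 2 Cl^-(aq)
Ksp = [Hg2^2+][Cl^-]^2
Let s = moles of Hg2Cl2 that dissolve per litre. [Hg2^2+] = s, [Cl^-] = 0.030 + 2s ≈ 0.030 (common-ion effect: Cl^- is already 0.030 M).
Ksp ≈ s × (0.030)^2
s = 6.8 × 10^-16 M
Check: 2s = 1.4 × 10^-15 ≪ 0.030, so the approximation is valid.

s = 6.8 × 10^-16 M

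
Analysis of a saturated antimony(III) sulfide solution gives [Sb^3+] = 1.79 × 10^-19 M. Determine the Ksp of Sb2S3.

Ksp ≈ 6.20e-94

Sb2S3(s) ⇌ 2 Sb^3+(aq) + 3 S^2-(aq)
Stoichiometry gives [S^2-] = (3/2)[Sb^3+] = 2.685 × 10^-19 M.
Ksp = [Sb^3+]^2[S^2-]^3
Ksp = (1.79 × 10^-19)^2 × (2.685 × 10^-19)^3 = 6.20 x 10^-94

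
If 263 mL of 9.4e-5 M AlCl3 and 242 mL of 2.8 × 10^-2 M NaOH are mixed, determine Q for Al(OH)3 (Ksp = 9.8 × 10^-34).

1.2 × 10^-10

Total volume = 263 + 242 = 505 mL.
[Al^3+] = 9.4 × 10^-5 × (263/505) = 4.90 x 10^-5 M
[OH^-] = 2.8 × 10^-2 × (242/505) = 1.34 × 10^-2 M
Al(OH)3(s) ⇌ Al^3+(aq) + 3 OH^-(aq), so Q = [Al^3+][OH^-]^3
Q = (4.90 × 10^-5)(1.34 x 10^-2)^3 = 1.2 × 10^-10
Q > Ksp, so Al(OH)3 will precipitate.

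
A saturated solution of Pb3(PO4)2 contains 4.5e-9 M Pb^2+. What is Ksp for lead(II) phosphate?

Ksp ≈ 8.2 x 10^-43

Pb3(PO4)2(s) ⇌ 3 Pb^2+(aq) + 2 PO4^3-(aq)
Stoichiometry gives [PO4^3-] = (2/3)[Pb^2+] = 3.00 × 10^-9 M.
Ksp = [Pb^2+]^3[PO4^3-]^2
Ksp = (4.5 × 10^-9)^3 × (3.00 x 10^-9)^2 = 8.2 × 10^-43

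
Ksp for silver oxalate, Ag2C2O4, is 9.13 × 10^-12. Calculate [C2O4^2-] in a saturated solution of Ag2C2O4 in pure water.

Ag2C2O4(s) <=> 2 Ag^+ + C2O4^2-
Ksp = [Ag^+]^2[C2O4^2-]
For each mole of Ag2C2O4 that dissolves: [Ag^+] = 2s, [C2O4^2-] = s.
So Ksp = (2s)^2 × s = 4s^3
Solving, s = (9.13 × 10^-12/4)^(1/3) = 1.317 × 10^-4 M
[C2O4^2-] = s = 1.32 × 10^-4 M

1.32 x 10^-4 M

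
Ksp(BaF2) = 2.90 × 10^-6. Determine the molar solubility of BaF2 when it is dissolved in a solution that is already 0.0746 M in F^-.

BaF2(s) ⇌ Ba^2+(aq) + 2 F^-(aq)
Ksp = [Ba^2+][F^-]^2
Let s = moles of BaF2 that dissolve per litre. [Ba^2+] = s, [F^-] = 0.0746 + 2s ≈ 0.0746 (since the F^- already present dominates).
Ksp ≈ s × (0.0746)^2
s = 5.21 × 10^-4 M
Check: 2s = 1.0 × 10^-3 ≪ 0.0746, so the approximation is valid.

s = 5.21 × 10^-4 M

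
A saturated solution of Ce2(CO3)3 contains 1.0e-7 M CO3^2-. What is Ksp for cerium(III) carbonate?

Ksp ≈ 4.4 × 10^-36

Ce2(CO3)3(s) ⇌ 2 Ce^3+ + 3 CO3^2-
Stoichiometry gives [Ce^3+] = (2/3)[CO3^2-] = 6.67 × 10^-8 M.
Ksp = [Ce^3+]^2[CO3^2-]^3
Ksp = (6.67 × 10^-8)^2 × (1.0 × 10^-7)^3 = 4.4 × 10^-36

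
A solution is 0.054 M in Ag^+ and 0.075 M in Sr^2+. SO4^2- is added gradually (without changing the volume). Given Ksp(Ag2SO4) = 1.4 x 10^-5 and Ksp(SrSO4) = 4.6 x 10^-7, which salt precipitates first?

SrSO4

Each salt begins to precipitate when Q = Ksp, i.e. when [SO4^2-] reaches its threshold.
For Ag2SO4: 1.4 x 10^-5 = (0.054)^2 × [SO4^2-]  ⇒  [SO4^2-] = 4.8 × 10^-3 M.
For SrSO4: 4.6 x 10^-7 = 0.075 × [SO4^2-]  ⇒  [SO4^2-] = 6.1 x 10^-6 M.
The salt with the lower threshold [SO4^2-] precipitates first: SrSO4.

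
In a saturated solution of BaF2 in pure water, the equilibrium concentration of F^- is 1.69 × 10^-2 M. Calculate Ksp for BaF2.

2.41e-6

BaF2(s) ⇌ Ba^2+(aq) + 2 F^-(aq)
Stoichiometry gives [Ba^2+] = (1/2)[F^-] = 8.450 × 10^-3 M.
Ksp = [Ba^2+][F^-]^2
Ksp = 8.450 x 10^-3 × (1.69 × 10^-2)^2 = 2.41 × 10^-6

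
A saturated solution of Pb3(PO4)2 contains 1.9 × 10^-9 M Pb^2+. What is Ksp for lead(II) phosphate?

Pb3(PO4)2(s) <=> 3 Pb^2+ + 2 PO4^3-
Stoichiometry gives [PO4^3-] = (2/3)[Pb^2+] = 1.27 × 10^-9 M.
Ksp = [Pb^2+]^3[PO4^3-]^2
Ksp = (1.9 × 10^-9)^3 × (1.27 × 10^-9)^2 = 1.1 × 10^-44

Ksp = 1.1 × 10^-44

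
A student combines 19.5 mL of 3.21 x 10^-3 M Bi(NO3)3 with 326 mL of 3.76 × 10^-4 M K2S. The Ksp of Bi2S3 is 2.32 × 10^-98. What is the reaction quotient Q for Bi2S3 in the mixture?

Total volume = 19.5 + 326 = 345.5 mL.
[Bi^3+] = 3.21 × 10^-3 × (19.5/345.5) = 1.812 × 10^-4 M
[S^2-] = 3.76 × 10^-4 × (326/345.5) = 3.548 x 10^-4 M
Bi2S3(s) <=> 2 Bi^3+(aq) + 3 S^2-(aq), so Q = [Bi^3+]^2[S^2-]^3
Q = (1.812 × 10^-4)^2(3.548 × 10^-4)^3 = 1.47 × 10^-18
Q > Ksp, so Bi2S3 will precipitate.

Q = 1.47 × 10^-18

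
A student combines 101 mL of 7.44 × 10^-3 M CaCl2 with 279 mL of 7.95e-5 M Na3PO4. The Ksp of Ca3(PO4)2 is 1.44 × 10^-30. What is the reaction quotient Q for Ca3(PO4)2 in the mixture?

Total volume = 101 + 279 = 380 mL.
[Ca^2+] = 7.44 × 10^-3 × (101/380) = 1.977 × 10^-3 M
[PO4^3-] = 7.95 x 10^-5 × (279/380) = 5.837 × 10^-5 M
Ca3(PO4)2(s) <=> 3 Ca^2+(aq) + 2 PO4^3-(aq), so Q = [Ca^2+]^3[PO4^3-]^2
Q = (1.977 x 10^-3)^3(5.837 x 10^-5)^2 = 2.63 × 10^-17
Q > Ksp, so Ca3(PO4)2 will precipitate.

Q = 2.63 x 10^-17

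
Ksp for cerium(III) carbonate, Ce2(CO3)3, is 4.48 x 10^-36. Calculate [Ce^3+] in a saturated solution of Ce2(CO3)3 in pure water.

[Ce^3+] ≈ 6.68 x 10^-8 M

Ce2(CO3)3(s) ⇌ 2 Ce^3+(aq) + 3 CO3^2-(aq)
Ksp = [Ce^3+]^2[CO3^2-]^3
If s mol/L of Ce2(CO3)3 dissolves, [Ce^3+] = 2s and [CO3^2-] = 3s.
Ksp = (2s)^2(3s)^3 = 108s^5
s^5 = 4.48 x 10^-36 / 108, so s = 3.339 × 10^-8 M
[Ce^3+] = 2s = 6.68 x 10^-8 M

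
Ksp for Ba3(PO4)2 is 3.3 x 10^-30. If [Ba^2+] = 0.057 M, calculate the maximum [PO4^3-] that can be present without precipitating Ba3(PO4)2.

Ba3(PO4)2(s) <=> 3 Ba^2+(aq) + 2 PO4^3-(aq)
Ksp = [Ba^2+]^3[PO4^3-]^2
Precipitation begins when Q = Ksp. With [Ba^2+] = 0.057 M:
3.3 x 10^-30 = (0.057)^3 × [PO4^3-]^2
[PO4^3-] = (3.3 x 10^-30 / 1.85 x 10^-4)^(1/2) = 1.3 x 10^-13 M

[PO4^3-] ≈ 1.3e-13 M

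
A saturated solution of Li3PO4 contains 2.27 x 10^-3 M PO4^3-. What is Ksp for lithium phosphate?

7.17e-10

Li3PO4(s) ⇌ 3 Li^+ + PO4^3-
Stoichiometry gives [Li^+] = (3/1)[PO4^3-] = 6.810 × 10^-3 M.
Ksp = [Li^+]^3[PO4^3-]
Ksp = (6.810 × 10^-3)^3 × 2.27 x 10^-3 = 7.17 x 10^-10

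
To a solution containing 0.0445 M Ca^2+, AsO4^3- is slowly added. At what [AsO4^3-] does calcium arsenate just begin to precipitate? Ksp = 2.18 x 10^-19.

Ca3(AsO4)2(s) ⇌ 3 Ca^2+(aq) + 2 AsO4^3-(aq)
Ksp = [Ca^2+]^3[AsO4^3-]^2
Precipitation begins when Q = Ksp. With [Ca^2+] = 0.0445 M:
2.18 x 10^-19 = (0.0445)^3 × [AsO4^3-]^2
[AsO4^3-] = (2.18 x 10^-19 / 8.812 × 10^-5)^(1/2) = 4.97 x 10^-8 M

[AsO4^3-] = 4.97 × 10^-8 M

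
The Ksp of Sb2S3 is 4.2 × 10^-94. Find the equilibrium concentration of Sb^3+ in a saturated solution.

Sb2S3(s) ⇌ 2 Sb^3+(aq) + 3 S^2-(aq)
Ksp = [Sb^3+]^2[S^2-]^3
Let s = molar solubility. Then [Sb^3+] = 2s and [S^2-] = 3s.
So Ksp = (2s)^2 × (3s)^3 = 108s^5
s^5 = 4.2 × 10^-94 / 108, so s = 8.28 x 10^-20 M
[Sb^3+] = 2s = 1.7 x 10^-19 M

[Sb^3+] = 1.7 × 10^-19 M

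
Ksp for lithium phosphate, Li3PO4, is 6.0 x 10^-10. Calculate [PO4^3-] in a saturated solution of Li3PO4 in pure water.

[PO4^3-] = 2.2 × 10^-3 M

Li3PO4(s) ⇌ 3 Li^+ + PO4^3-
Ksp = [Li^+]^3[PO4^3-]
With molar solubility s: [Li^+] = 3s, [PO4^3-] = s.
So Ksp = (3s)^3 × s = 27s^4
s^4 = 6.0 x 10^-10 / 27, so s = 2.17 × 10^-3 M
[PO4^3-] = s = 2.2 x 10^-3 M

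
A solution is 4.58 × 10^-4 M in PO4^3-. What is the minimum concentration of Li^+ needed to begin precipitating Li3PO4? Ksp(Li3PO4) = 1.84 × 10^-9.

[Li^+] = 1.59 × 10^-2 M

Li3PO4(s) ⇌ 3 Li^+(aq) + PO4^3-(aq)
Ksp = [Li^+]^3[PO4^3-]
Precipitation begins when Q = Ksp. With [PO4^3-] = 4.58 × 10^-4 M:
1.84 × 10^-9 = (4.58 × 10^-4) × [Li^+]^3
[Li^+] = (1.84 × 10^-9 / 4.58 x 10^-4)^(1/3) = 1.59 × 10^-2 M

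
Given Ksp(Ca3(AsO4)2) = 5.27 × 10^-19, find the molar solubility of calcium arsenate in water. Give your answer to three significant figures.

s = 8.66 × 10^-5 M

Ca3(AsO4)2(s) ⇌ 3 Ca^2+(aq) + 2 AsO4^3-(aq)
Ksp = [Ca^2+]^3[AsO4^3-]^2
With molar solubility s: [Ca^2+] = 3s, [AsO4^3-] = 2s.
Ksp = (3s)^3(2s)^2 = 108s^5
Solving, s = (5.27 × 10^-19/108)^(1/5) = 8.66 × 10^-5 M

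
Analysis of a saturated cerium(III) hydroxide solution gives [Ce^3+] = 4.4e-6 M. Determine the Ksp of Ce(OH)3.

Ce(OH)3(s) <=> Ce^3+ + 3 OH^-
Stoichiometry gives [OH^-] = (3/1)[Ce^3+] = 1.32 × 10^-5 M.
Ksp = [Ce^3+][OH^-]^3
Ksp = 4.4 x 10^-6 × (1.32 × 10^-5)^3 = 1.0 x 10^-20

Ksp = 1.0 × 10^-20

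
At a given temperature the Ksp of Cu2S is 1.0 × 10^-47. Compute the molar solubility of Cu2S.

s ≈ 1.4e-16 M

Cu2S(s) ⇌ 2 Cu^+(aq) + S^2-(aq)
Ksp = [Cu^+]^2[S^2-]
With molar solubility s: [Cu^+] = 2s, [S^2-] = s.
Substituting: Ksp = (2s)^2s = 4s^3
s = (1.0 × 10^-47 / 4)^(1/3) = 1.4 × 10^-16 M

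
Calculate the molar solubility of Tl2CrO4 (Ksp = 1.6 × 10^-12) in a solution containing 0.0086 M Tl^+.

2.2e-8 M

Tl2CrO4(s) <=> 2 Tl^+(aq) + CrO4^2-(aq)
Ksp = [Tl^+]^2[CrO4^2-]
Let s = moles of Tl2CrO4 that dissolve per litre. [Tl^+] = 0.0086 + 2s ≈ 0.0086, [CrO4^2-] = s (since the Tl^+ already present dominates).
Ksp ≈ (0.0086)^2 × s
s = 2.2 × 10^-8 M
Check: 2s = 4.3 × 10^-8 ≪ 0.0086, so the approximation is valid.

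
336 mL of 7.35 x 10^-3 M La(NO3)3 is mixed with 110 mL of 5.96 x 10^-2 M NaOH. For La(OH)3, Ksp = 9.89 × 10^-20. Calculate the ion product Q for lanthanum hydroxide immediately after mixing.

Total volume = 336 + 110 = 446 mL.
[La^3+] = 7.35 x 10^-3 × (336/446) = 5.537 × 10^-3 M
[OH^-] = 5.96 × 10^-2 × (110/446) = 1.470 x 10^-2 M
La(OH)3(s) ⇌ La^3+(aq) + 3 OH^-(aq), so Q = [La^3+][OH^-]^3
Q = (5.537 x 10^-3)(1.470 x 10^-2)^3 = 1.76 x 10^-8
Q > Ksp, so La(OH)3 will precipitate.

Q ≈ 1.76 × 10^-8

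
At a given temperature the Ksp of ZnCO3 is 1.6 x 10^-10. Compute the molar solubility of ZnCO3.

ZnCO3(s) <=> Zn^2+(aq) + CO3^2-(aq)
Ksp = [Zn^2+][CO3^2-]
For each mole of ZnCO3 that dissolves: [Zn^2+] = s, [CO3^2-] = s.
Ksp = s^2
s = (1.6 x 10^-10)^(1/2) = 1.3 × 10^-5 M

s = 1.3 × 10^-5 M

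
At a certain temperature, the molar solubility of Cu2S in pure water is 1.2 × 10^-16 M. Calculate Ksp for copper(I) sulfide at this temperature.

Cu2S(s) <=> 2 Cu^+(aq) + S^2-(aq)
Let s = molar solubility. Then [Cu^+] = 2s and [S^2-] = s.
Ksp = [Cu^+]^2[S^2-]
Ksp = (2s)^2s = 4s^3
With s = 1.2 x 10^-16: Ksp = 6.9 × 10^-48

Ksp = 6.9e-48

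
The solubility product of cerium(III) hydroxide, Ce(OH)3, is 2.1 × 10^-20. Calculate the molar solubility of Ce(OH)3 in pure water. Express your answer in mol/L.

s = 5.3 × 10^-6 M

Ce(OH)3(s) ⇌ Ce^3+(aq) + 3 OH^-(aq)
Ksp = [Ce^3+][OH^-]^3
Let s = molar solubility. Then [Ce^3+] = s and [OH^-] = 3s.
Ksp = s(3s)^3 = 27s^4
Solving, s = (2.1 × 10^-20/27)^(1/4) = 5.3 × 10^-6 M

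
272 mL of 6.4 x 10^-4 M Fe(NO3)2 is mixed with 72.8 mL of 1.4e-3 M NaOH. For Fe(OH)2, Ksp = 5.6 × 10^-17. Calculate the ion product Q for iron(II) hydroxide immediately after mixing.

Total volume = 272 + 72.8 = 344.8 mL.
[Fe^2+] = 6.4 x 10^-4 × (272/344.8) = 5.05 × 10^-4 M
[OH^-] = 1.4 × 10^-3 × (72.8/344.8) = 2.96 × 10^-4 M
Fe(OH)2(s) ⇌ Fe^2+(aq) + 2 OH^-(aq), so Q = [Fe^2+][OH^-]^2
Q = (5.05 x 10^-4)(2.96 × 10^-4)^2 = 4.4 × 10^-11
Q > Ksp, so Fe(OH)2 will precipitate.

Q = 4.4 × 10^-11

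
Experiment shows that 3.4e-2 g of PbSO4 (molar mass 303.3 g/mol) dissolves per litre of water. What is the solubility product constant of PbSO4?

Molar solubility s = (3.4 × 10^-2 g/L) / (303.3 g/mol) = 1.12 × 10^-4 M.
PbSO4(s) ⇌ Pb^2+(aq) + SO4^2-(aq)
For each mole of PbSO4 that dissolves: [Pb^2+] = s, [SO4^2-] = s.
Ksp = [Pb^2+][SO4^2-]
Ksp = s × s = s^2
Ksp = (1.12 × 10^-4)^2 = 1.3 × 10^-8

Ksp = 1.3e-8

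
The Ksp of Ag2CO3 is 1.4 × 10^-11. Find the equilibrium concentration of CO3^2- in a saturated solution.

Ag2CO3(s) ⇌ 2 Ag^+ + CO3^2-
Ksp = [Ag^+]^2[CO3^2-]
With molar solubility s: [Ag^+] = 2s, [CO3^2-] = s.
Substituting: Ksp = (2s)^2s = 4s^3
s = (1.4 × 10^-11 / 4)^(1/3) = 1.52 × 10^-4 M
[CO3^2-] = s = 1.5 × 10^-4 M

[CO3^2-] ≈ 1.5 x 10^-4 M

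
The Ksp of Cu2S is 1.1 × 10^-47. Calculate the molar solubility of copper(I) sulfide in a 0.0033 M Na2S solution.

2.9e-23 M

Cu2S(s) <=> 2 Cu^+ + S^2-
Ksp = [Cu^+]^2[S^2-]
Let s be the molar solubility in this solution. [Cu^+] = 2s, [S^2-] = 0.0033 + s ≈ 0.0033 (Ksp is small, so little additional dissolves).
Ksp ≈ (2s)^2 × 0.0033
s = 2.9 × 10^-23 M
Check: s = 2.9 × 10^-23 ≪ 0.0033, so the approximation is valid.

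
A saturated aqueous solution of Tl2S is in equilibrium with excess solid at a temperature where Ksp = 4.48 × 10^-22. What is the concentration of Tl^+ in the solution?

Tl2S(s) ⇌ 2 Tl^+(aq) + S^2-(aq)
Ksp = [Tl^+]^2[S^2-]
If s mol/L of Tl2S dissolves, [Tl^+] = 2s and [S^2-] = s.
Ksp = (2s)^2s = 4s^3
s = (4.48 × 10^-22 / 4)^(1/3) = 4.820 × 10^-8 M
[Tl^+] = 2s = 9.64 × 10^-8 M

[Tl^+] ≈ 9.64 × 10^-8 M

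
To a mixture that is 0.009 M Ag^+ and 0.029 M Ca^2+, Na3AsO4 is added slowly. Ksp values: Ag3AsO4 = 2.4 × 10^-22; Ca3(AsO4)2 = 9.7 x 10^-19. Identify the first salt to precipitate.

Each salt begins to precipitate when Q = Ksp, i.e. when [AsO4^3-] reaches its threshold.
For Ag3AsO4: 2.4 × 10^-22 = (0.009)^3 × [AsO4^3-]  ⇒  [AsO4^3-] = 3.3 × 10^-16 M.
For Ca3(AsO4)2: 9.7 x 10^-19 = (0.029)^3 × [AsO4^3-]^2  ⇒  [AsO4^3-] = 2.0 × 10^-7 M.
The salt with the lower threshold [AsO4^3-] precipitates first: Ag3AsO4.

Ag3AsO4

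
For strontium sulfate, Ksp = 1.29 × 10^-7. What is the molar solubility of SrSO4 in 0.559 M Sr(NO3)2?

s ≈ 2.31 × 10^-7 M

SrSO4(s) ⇌ Sr^2+ + SO4^2-
Ksp = [Sr^2+][SO4^2-]
Let s be the molar solubility in this solution. [Sr^2+] = 0.559 + s ≈ 0.559, [SO4^2-] = s (common-ion effect: Sr^2+ is already 0.559 M).
Ksp ≈ 0.559 × s
s = 2.31 x 10^-7 M
Check: s = 2.3 × 10^-7 ≪ 0.559, so the approximation is valid.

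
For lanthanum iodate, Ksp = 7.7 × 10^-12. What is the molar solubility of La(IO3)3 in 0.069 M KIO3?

2.3e-8 M

La(IO3)3(s) <=> La^3+ + 3 IO3^-
Ksp = [La^3+][IO3^-]^3
Let s be the molar solubility in this solution. [La^3+] = s, [IO3^-] = 0.069 + 3s ≈ 0.069 (common-ion effect: IO3^- is already 0.069 M).
Ksp ≈ s × (0.069)^3
s = 2.3 × 10^-8 M
Check: 3s = 7.0 × 10^-8 ≪ 0.069, so the approximation is valid.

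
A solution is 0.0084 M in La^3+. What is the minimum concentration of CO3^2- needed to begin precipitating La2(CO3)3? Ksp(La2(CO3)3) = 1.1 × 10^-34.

[CO3^2-] = 1.2e-10 M

La2(CO3)3(s) ⇌ 2 La^3+ + 3 CO3^2-
Ksp = [La^3+]^2[CO3^2-]^3
Precipitation begins when Q = Ksp. With [La^3+] = 0.0084 M:
1.1 × 10^-34 = (0.0084)^2 × [CO3^2-]^3
[CO3^2-] = (1.1 × 10^-34 / 7.06 x 10^-5)^(1/3) = 1.2 x 10^-10 M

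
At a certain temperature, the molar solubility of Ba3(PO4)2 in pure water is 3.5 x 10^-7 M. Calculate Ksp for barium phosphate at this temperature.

Ba3(PO4)2(s) <=> 3 Ba^2+(aq) + 2 PO4^3-(aq)
Let s = molar solubility. Then [Ba^2+] = 3s and [PO4^3-] = 2s.
Ksp = [Ba^2+]^3[PO4^3-]^2
Substituting: Ksp = (3s)^3(2s)^2 = 108s^5
Ksp = 108 × (3.5 x 10^-7)^5 = 5.7 × 10^-31

5.7 × 10^-31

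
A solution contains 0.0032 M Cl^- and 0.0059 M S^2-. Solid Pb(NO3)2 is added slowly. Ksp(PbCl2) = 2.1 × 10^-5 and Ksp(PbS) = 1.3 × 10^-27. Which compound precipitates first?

Precipitation of each salt starts when its ion product equals its Ksp.
For PbCl2: 2.1 × 10^-5 = (0.0032)^2 × [Pb^2+]  ⇒  [Pb^2+] = 2.1 M.
For PbS: 1.3 × 10^-27 = 0.0059 × [Pb^2+]  ⇒  [Pb^2+] = 2.2 x 10^-25 M.
The salt with the lower threshold [Pb^2+] precipitates first: PbS.

PbS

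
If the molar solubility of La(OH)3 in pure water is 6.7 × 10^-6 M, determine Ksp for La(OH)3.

Ksp ≈ 5.4 × 10^-20

La(OH)3(s) ⇌ La^3+(aq) + 3 OH^-(aq)
For each mole of La(OH)3 that dissolves: [La^3+] = s, [OH^-] = 3s.
Ksp = [La^3+][OH^-]^3
Substituting: Ksp = s(3s)^3 = 27s^4
With s = 6.7 × 10^-6: Ksp = 5.4 × 10^-20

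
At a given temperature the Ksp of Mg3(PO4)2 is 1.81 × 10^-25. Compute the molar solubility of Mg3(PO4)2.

Mg3(PO4)2(s) ⇌ 3 Mg^2+(aq) + 2 PO4^3-(aq)
Ksp = [Mg^2+]^3[PO4^3-]^2
If s mol/L of Mg3(PO4)2 dissolves, [Mg^2+] = 3s and [PO4^3-] = 2s.
Ksp = (3s)^3(2s)^2 = 108s^5
s = (1.81 × 10^-25 / 108)^(1/5) = 4.41 x 10^-6 M

s = 4.41 x 10^-6 M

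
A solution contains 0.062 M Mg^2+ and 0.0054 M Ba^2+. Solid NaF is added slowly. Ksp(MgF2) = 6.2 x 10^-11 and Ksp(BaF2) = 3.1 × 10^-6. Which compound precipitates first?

Each salt begins to precipitate when Q = Ksp, i.e. when [F^-] reaches its threshold.
For MgF2: 6.2 x 10^-11 = 0.062 × [F^-]^2  ⇒  [F^-] = 3.2 x 10^-5 M.
For BaF2: 3.1 × 10^-6 = 0.0054 × [F^-]^2  ⇒  [F^-] = 2.4 x 10^-2 M.
The salt with the lower threshold [F^-] precipitates first: MgF2.

MgF2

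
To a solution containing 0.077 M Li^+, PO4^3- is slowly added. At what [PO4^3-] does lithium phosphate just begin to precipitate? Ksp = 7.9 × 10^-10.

[PO4^3-] ≈ 1.7 × 10^-6 M

Li3PO4(s) ⇌ 3 Li^+ + PO4^3-
Ksp = [Li^+]^3[PO4^3-]
Precipitation begins when Q = Ksp. With [Li^+] = 0.077 M:
7.9 × 10^-10 = (0.077)^3 × [PO4^3-]
[PO4^3-] = (7.9 × 10^-10 / 4.57 x 10^-4) = 1.7 × 10^-6 M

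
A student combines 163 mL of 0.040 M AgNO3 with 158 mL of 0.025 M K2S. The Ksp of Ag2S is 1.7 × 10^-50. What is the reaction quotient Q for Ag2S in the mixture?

Total volume = 163 + 158 = 321 mL.
[Ag^+] = 4.0 × 10^-2 × (163/321) = 2.03 × 10^-2 M
[S^2-] = 2.5 x 10^-2 × (158/321) = 1.23 × 10^-2 M
Ag2S(s) <=> 2 Ag^+(aq) + S^2-(aq), so Q = [Ag^+]^2[S^2-]
Q = (2.03 × 10^-2)^2(1.23 × 10^-2) = 5.1 × 10^-6
Q > Ksp, so Ag2S will precipitate.

Q ≈ 5.1 × 10^-6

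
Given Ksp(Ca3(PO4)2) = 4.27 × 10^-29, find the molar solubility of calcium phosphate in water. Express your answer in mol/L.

8.31 x 10^-7 M

Ca3(PO4)2(s) ⇌ 3 Ca^2+(aq) + 2 PO4^3-(aq)
Ksp = [Ca^2+]^3[PO4^3-]^2
For each mole of Ca3(PO4)2 that dissolves: [Ca^2+] = 3s, [PO4^3-] = 2s.
Ksp = (3s)^3(2s)^2 = 108s^5
s = (4.27 × 10^-29 / 108)^(1/5) = 8.31 × 10^-7 M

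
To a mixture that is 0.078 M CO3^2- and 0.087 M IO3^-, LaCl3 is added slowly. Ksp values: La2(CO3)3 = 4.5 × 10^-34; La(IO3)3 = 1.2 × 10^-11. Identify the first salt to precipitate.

Precipitation of each salt starts when its ion product equals its Ksp.
For La2(CO3)3: 4.5 × 10^-34 = (0.078)^3 × [La^3+]^2  ⇒  [La^3+] = 9.7 × 10^-16 M.
For La(IO3)3: 1.2 × 10^-11 = (0.087)^3 × [La^3+]  ⇒  [La^3+] = 1.8 × 10^-8 M.
The salt with the lower threshold [La^3+] precipitates first: La2(CO3)3.

La2(CO3)3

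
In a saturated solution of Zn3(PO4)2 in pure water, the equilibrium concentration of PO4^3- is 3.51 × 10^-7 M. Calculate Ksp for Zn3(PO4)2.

Zn3(PO4)2(s) <=> 3 Zn^2+ + 2 PO4^3-
Stoichiometry gives [Zn^2+] = (3/2)[PO4^3-] = 5.265 × 10^-7 M.
Ksp = [Zn^2+]^3[PO4^3-]^2
Ksp = (5.265 × 10^-7)^3 × (3.51 × 10^-7)^2 = 1.80 × 10^-32

1.80 × 10^-32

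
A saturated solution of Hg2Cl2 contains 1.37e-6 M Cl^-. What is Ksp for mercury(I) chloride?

Hg2Cl2(s) <=> Hg2^2+ + 2 Cl^-
Stoichiometry gives [Hg2^2+] = (1/2)[Cl^-] = 6.850 × 10^-7 M.
Ksp = [Hg2^2+][Cl^-]^2
Ksp = 6.850 x 10^-7 × (1.37 × 10^-6)^2 = 1.29 × 10^-18

Ksp = 1.29 × 10^-18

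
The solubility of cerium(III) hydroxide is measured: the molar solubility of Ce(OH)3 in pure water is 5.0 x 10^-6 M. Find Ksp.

Ce(OH)3(s) <=> Ce^3+ + 3 OH^-
Let s = molar solubility. Then [Ce^3+] = s and [OH^-] = 3s.
Ksp = [Ce^3+][OH^-]^3
Substituting: Ksp = s(3s)^3 = 27s^4
With s = 5.0 x 10^-6: Ksp = 1.7 × 10^-20

Ksp = 1.7 × 10^-20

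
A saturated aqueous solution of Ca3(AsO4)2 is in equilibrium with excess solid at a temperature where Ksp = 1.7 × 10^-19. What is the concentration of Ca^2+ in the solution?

Ca3(AsO4)2(s) ⇌ 3 Ca^2+ + 2 AsO4^3-
Ksp = [Ca^2+]^3[AsO4^3-]^2
With molar solubility s: [Ca^2+] = 3s, [AsO4^3-] = 2s.
Substituting: Ksp = (3s)^3(2s)^2 = 108s^5
s^5 = 1.7 × 10^-19 / 108, so s = 6.91 × 10^-5 M
[Ca^2+] = 3s = 2.1 × 10^-4 M

2.1 × 10^-4 M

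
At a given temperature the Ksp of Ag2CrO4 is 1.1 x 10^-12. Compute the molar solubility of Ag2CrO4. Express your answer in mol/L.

Ag2CrO4(s) ⇌ 2 Ag^+(aq) + CrO4^2-(aq)
Ksp = [Ag^+]^2[CrO4^2-]
If s mol/L of Ag2CrO4 dissolves, [Ag^+] = 2s and [CrO4^2-] = s.
Ksp = (2s)^2s = 4s^3
s^3 = 1.1 x 10^-12 / 4, so s = 6.5 × 10^-5 M

6.5 × 10^-5 M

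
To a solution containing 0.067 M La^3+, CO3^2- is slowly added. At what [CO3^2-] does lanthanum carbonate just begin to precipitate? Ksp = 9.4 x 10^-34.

[CO3^2-] ≈ 5.9 x 10^-11 M

La2(CO3)3(s) ⇌ 2 La^3+(aq) + 3 CO3^2-(aq)
Ksp = [La^3+]^2[CO3^2-]^3
Precipitation begins when Q = Ksp. With [La^3+] = 0.067 M:
9.4 x 10^-34 = (0.067)^2 × [CO3^2-]^3
[CO3^2-] = (9.4 x 10^-34 / 4.49 × 10^-3)^(1/3) = 5.9 x 10^-11 M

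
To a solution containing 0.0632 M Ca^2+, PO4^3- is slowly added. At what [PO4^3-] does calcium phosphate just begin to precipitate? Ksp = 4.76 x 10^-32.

Ca3(PO4)2(s) ⇌ 3 Ca^2+(aq) + 2 PO4^3-(aq)
Ksp = [Ca^2+]^3[PO4^3-]^2
Precipitation begins when Q = Ksp. With [Ca^2+] = 0.0632 M:
4.76 x 10^-32 = (0.0632)^3 × [PO4^3-]^2
[PO4^3-] = (4.76 x 10^-32 / 2.524 x 10^-4)^(1/2) = 1.37 × 10^-14 M

1.37 × 10^-14 M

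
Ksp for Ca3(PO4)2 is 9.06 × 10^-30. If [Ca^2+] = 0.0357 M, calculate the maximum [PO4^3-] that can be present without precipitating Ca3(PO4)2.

Ca3(PO4)2(s) <=> 3 Ca^2+ + 2 PO4^3-
Ksp = [Ca^2+]^3[PO4^3-]^2
Precipitation begins when Q = Ksp. With [Ca^2+] = 0.0357 M:
9.06 × 10^-30 = (0.0357)^3 × [PO4^3-]^2
[PO4^3-] = (9.06 × 10^-30 / 4.550 × 10^-5)^(1/2) = 4.46 × 10^-13 M

[PO4^3-] ≈ 4.46e-13 M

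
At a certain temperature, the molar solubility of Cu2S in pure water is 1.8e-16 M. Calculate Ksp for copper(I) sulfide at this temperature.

Ksp = 2.3 × 10^-47

Cu2S(s) ⇌ 2 Cu^+(aq) + S^2-(aq)
Let s = molar solubility. Then [Cu^+] = 2s and [S^2-] = s.
Ksp = [Cu^+]^2[S^2-]
Substituting: Ksp = (2s)^2s = 4s^3
Ksp = 4 × (1.8 x 10^-16)^3 = 2.3 × 10^-47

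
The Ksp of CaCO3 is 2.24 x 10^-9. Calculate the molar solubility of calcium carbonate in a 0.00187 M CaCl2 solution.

CaCO3(s) ⇌ Ca^2+(aq) + CO3^2-(aq)
Ksp = [Ca^2+][CO3^2-]
Let s = moles of CaCO3 that dissolve per litre. [Ca^2+] = 0.00187 + s ≈ 0.00187, [CO3^2-] = s (since Ca^2+ from CaCl2 dominates).
Ksp ≈ 0.00187 × s
s = 1.20 x 10^-6 M
Check: s = 1.2 × 10^-6 ≪ 0.00187, so the approximation is valid.

s = 1.20 × 10^-6 M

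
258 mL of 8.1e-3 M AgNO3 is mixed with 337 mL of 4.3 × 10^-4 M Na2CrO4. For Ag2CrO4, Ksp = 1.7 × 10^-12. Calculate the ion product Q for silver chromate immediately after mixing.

Total volume = 258 + 337 = 595 mL.
[Ag^+] = 8.1 × 10^-3 × (258/595) = 3.51 x 10^-3 M
[CrO4^2-] = 4.3 × 10^-4 × (337/595) = 2.44 x 10^-4 M
Ag2CrO4(s) <=> 2 Ag^+(aq) + CrO4^2-(aq), so Q = [Ag^+]^2[CrO4^2-]
Q = (3.51 × 10^-3)^2(2.44 × 10^-4) = 3.0 × 10^-9
Q > Ksp, so Ag2CrO4 will precipitate.

Q ≈ 3.0 × 10^-9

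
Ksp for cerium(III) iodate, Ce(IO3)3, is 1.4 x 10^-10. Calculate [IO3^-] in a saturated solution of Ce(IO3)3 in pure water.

Ce(IO3)3(s) ⇌ Ce^3+ + 3 IO3^-
Ksp = [Ce^3+][IO3^-]^3
If s mol/L of Ce(IO3)3 dissolves, [Ce^3+] = s and [IO3^-] = 3s.
So Ksp = s × (3s)^3 = 27s^4
s^4 = 1.4 x 10^-10 / 27, so s = 1.51 × 10^-3 M
[IO3^-] = 3s = 4.5 × 10^-3 M

[IO3^-] = 4.5 × 10^-3 M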